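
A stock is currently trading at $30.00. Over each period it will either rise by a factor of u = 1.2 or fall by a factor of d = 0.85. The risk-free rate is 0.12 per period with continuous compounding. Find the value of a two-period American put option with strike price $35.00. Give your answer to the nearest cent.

Risk-neutral probability p = (e^0.12 − 0.85)/(1.2 − 0.85) = 0.2775/0.3500 = 0.7928
Terminal stock prices: S_uu = 43.2, S_ud = 30.6, S_dd = 21.67
Terminal payoffs (K − S): max(-8.2, 0) = 0, max(4.4, 0) = 4.4, max(13.33, 0) = 13.33
Node u (S = 36): continuation = e^(−0.12)·[0.7928·0.0000 + 0.2072·4.4000] = 0.8084; exercise value = 0.0000 ≤ continuation, so V_u = 0.8084
Node d (S = 25.5): continuation = e^(−0.12)·[0.7928·4.4000 + 0.2072·13.3250] = 5.5422; exercise value = 9.5000 > continuation, so V_d = 9.5000 (exercise)
Node 0 (S = 30): continuation = e^(−0.12)·[0.7928·0.8084 + 0.2072·9.5000] = 2.3139; exercise value = 5.0000 > continuation, so V_0 = 5.0000 (exercise)

$5.00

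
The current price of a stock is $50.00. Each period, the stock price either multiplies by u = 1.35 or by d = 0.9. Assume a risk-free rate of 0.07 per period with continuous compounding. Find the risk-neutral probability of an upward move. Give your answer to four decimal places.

p = 0.3834

Risk-neutral probability p = (e^0.07 − 0.9)/(1.35 − 0.9) = 0.1725/0.4500 = 0.3834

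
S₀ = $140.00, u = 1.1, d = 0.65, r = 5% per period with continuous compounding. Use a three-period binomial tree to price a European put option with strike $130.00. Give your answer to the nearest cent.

Risk-neutral probability p = (e^0.05 − 0.65)/(1.1 − 0.65) = 0.4013/0.4500 = 0.8917
Terminal stock prices: S_uuu = 186.3, S_uud = 110.1, S_udd = 65.07, S_ddd = 38.45
Terminal payoffs (K − S): max(-56.34, 0) = 0, max(19.89, 0) = 19.89, max(64.93, 0) = 64.93, max(91.55, 0) = 91.55
Node uu (S = 169.4): V_uu = e^(−0.05)·[0.8917·0.0000 + 0.1083·19.8900] = 2.0488
Node ud (S = 100.1): V_ud = e^(−0.05)·[0.8917·19.8900 + 0.1083·64.9350] = 23.5598
Node dd (S = 59.15): V_dd = e^(−0.05)·[0.8917·64.9350 + 0.1083·91.5525] = 64.5098
Node u (S = 154): V_u = e^(−0.05)·[0.8917·2.0488 + 0.1083·23.5598] = 4.1646
Node d (S = 91): V_d = e^(−0.05)·[0.8917·23.5598 + 0.1083·64.5098] = 26.6289
Node 0 (S = 140): V_0 = e^(−0.05)·[0.8917·4.1646 + 0.1083·26.6289] = 6.2754

$6.28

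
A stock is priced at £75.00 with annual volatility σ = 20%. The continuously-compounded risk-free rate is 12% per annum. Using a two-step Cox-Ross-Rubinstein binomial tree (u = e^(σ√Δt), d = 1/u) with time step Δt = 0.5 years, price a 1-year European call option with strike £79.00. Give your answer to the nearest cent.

CRR parameters: u = e^(σ√Δt) = e^(0.2·√0.5) = 1.1519, d = 1/u = 0.8681
Per-period rate: rΔt = 0.12·0.5 = 0.06, so R = e^0.06 = 1.0618
Risk-neutral probability p = (e^0.06 − 0.8681)/(1.1519 − 0.8681) = 0.1937/0.2838 = 0.6826
Terminal stock prices: S_uu = 99.52, S_ud = 75, S_dd = 56.52
Terminal payoffs (S − K): max(20.52, 0) = 20.52, max(-4, 0) = 0, max(-22.48, 0) = 0
Node u (S = 86.39): V_u = e^(−0.06)·[0.6826·20.5172 + 0.3174·0.0000] = 13.1895
Node d (S = 65.11): V_d = e^(−0.06)·[0.6826·0.0000 + 0.3174·0.0000] = 0.0000
Node 0 (S = 75): V_0 = e^(−0.06)·[0.6826·13.1895 + 0.3174·0.0000] = 8.4789

£8.48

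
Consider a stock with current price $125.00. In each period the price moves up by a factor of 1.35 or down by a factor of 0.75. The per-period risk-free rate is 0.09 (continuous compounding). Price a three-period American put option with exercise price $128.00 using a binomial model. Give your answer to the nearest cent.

$15.98

Risk-neutral probability p = (e^0.09 − 0.75)/(1.35 − 0.75) = 0.3442/0.6000 = 0.5736
Terminal stock prices: S_uuu = 307.5, S_uud = 170.9, S_udd = 94.92, S_ddd = 52.73
Terminal payoffs (K − S): max(-179.5, 0) = 0, max(-42.86, 0) = 0, max(33.08, 0) = 33.08, max(75.27, 0) = 75.27
Node uu (S = 227.8): continuation = e^(−0.09)·[0.5736·0.0000 + 0.4264·0.0000] = 0.0000; exercise value = 0.0000 ≤ continuation, so V_uu = 0.0000
Node ud (S = 126.6): continuation = e^(−0.09)·[0.5736·0.0000 + 0.4264·33.0781] = 12.8898; exercise value = 1.4375 ≤ continuation, so V_ud = 12.8898
Node dd (S = 70.31): continuation = e^(−0.09)·[0.5736·33.0781 + 0.4264·75.2656] = 46.6707; exercise value = 57.6875 > continuation, so V_dd = 57.6875 (exercise)
Node u (S = 168.8): continuation = e^(−0.09)·[0.5736·0.0000 + 0.4264·12.8898] = 5.0229; exercise value = 0.0000 ≤ continuation, so V_u = 5.0229
Node d (S = 93.75): continuation = e^(−0.09)·[0.5736·12.8898 + 0.4264·57.6875] = 29.2371; exercise value = 34.2500 > continuation, so V_d = 34.2500 (exercise)
Node 0 (S = 125): continuation = e^(−0.09)·[0.5736·5.0229 + 0.4264·34.2500] = 15.9798; exercise value = 3.0000 ≤ continuation, so V_0 = 15.9798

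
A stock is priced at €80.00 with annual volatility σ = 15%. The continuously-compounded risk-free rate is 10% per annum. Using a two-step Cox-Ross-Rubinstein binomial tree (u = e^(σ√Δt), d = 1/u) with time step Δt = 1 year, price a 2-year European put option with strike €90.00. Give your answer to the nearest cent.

CRR parameters: u = e^(σ√Δt) = e^(0.15·√1) = 1.1618, d = 1/u = 0.8607
Per-period rate: rΔt = 0.1·1 = 0.1, so R = e^0.1 = 1.1052
Risk-neutral probability p = (e^0.1 − 0.8607)/(1.1618 − 0.8607) = 0.2445/0.3011 = 0.8118
Terminal stock prices: S_uu = 108, S_ud = 80, S_dd = 59.27
Terminal payoffs (K − S): max(-17.99, 0) = 0, max(10, 0) = 10, max(30.73, 0) = 30.73
Node u (S = 92.95): V_u = e^(−0.1)·[0.8118·0.0000 + 0.1882·10.0000] = 1.7026
Node d (S = 68.86): V_d = e^(−0.1)·[0.8118·10.0000 + 0.1882·30.7345] = 12.5787
Node 0 (S = 80): V_0 = e^(−0.1)·[0.8118·1.7026 + 0.1882·12.5787] = 3.3924

€3.39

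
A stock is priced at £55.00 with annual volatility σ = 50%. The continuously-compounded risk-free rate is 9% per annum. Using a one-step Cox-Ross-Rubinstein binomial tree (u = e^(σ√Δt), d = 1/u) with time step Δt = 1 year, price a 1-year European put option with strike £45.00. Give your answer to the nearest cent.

£5.66

CRR parameters: u = e^(σ√Δt) = e^(0.5·√1) = 1.6487, d = 1/u = 0.6065
Per-period rate: rΔt = 0.09·1 = 0.09, so R = e^0.09 = 1.0942
Risk-neutral probability p = (e^0.09 − 0.6065)/(1.6487 − 0.6065) = 0.4876/1.0422 = 0.4679
Terminal stock prices: S_u = 90.68, S_d = 33.36
Terminal payoffs (K − S): max(-45.68, 0) = 0, max(11.64, 0) = 11.64
Node 0 (S = 55): V_0 = e^(−0.09)·[0.4679·0.0000 + 0.5321·11.6408] = 5.6609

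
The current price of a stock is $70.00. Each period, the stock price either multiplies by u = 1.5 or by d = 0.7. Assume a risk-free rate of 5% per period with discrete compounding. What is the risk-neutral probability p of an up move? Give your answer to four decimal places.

p = 0.4375

Risk-neutral probability p = (1 + 0.05 − 0.7)/(1.5 − 0.7) = 0.3500/0.8000 = 0.4375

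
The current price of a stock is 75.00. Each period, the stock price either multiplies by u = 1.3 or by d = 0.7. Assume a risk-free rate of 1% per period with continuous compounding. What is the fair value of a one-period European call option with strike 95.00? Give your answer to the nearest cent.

1.28

Risk-neutral probability p = (e^0.01 − 0.7)/(1.3 − 0.7) = 0.3101/0.6000 = 0.5168
Terminal stock prices: S_u = 97.5, S_d = 52.5
Terminal payoffs (S − K): max(2.5, 0) = 2.5, max(-42.5, 0) = 0
Node 0 (S = 75): V_0 = e^(−0.01)·[0.5168·2.5000 + 0.4832·0.0000] = 1.2790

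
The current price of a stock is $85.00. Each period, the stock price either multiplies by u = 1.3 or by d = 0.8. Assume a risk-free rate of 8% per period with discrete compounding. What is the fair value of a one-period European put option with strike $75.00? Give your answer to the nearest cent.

Risk-neutral probability p = (1 + 0.08 − 0.8)/(1.3 − 0.8) = 0.2800/0.5000 = 0.5600
Terminal stock prices: S_u = 110.5, S_d = 68
Terminal payoffs (K − S): max(-35.5, 0) = 0, max(7, 0) = 7
Node 0 (S = 85): V_0 = 1/1.08·[0.5600·0.0000 + 0.4400·7.0000] = 2.8519

$2.85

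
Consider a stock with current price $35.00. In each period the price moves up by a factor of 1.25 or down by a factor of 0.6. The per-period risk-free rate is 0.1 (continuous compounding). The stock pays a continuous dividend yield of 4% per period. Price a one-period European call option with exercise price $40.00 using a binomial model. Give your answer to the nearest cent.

Per-period risk-free factor R = e^0.1 = 1.1052; dividend-adjusted growth = e^(0.1−0.04) = 1.0618.
Risk-neutral probability p = (1.0618 − 0.6)/(1.25 − 0.6) = 0.4618/0.6500 = 0.7105
Terminal stock prices: S_u = 43.75, S_d = 21
Terminal payoffs (S − K): max(3.75, 0) = 3.75, max(-19, 0) = 0
Node 0 (S = 35): V_0 = e^(−0.1)·[0.7105·3.7500 + 0.2895·0.0000] = 2.4109

$2.41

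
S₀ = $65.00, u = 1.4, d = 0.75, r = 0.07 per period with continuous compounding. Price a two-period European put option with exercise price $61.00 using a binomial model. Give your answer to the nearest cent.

$5.39

Risk-neutral probability p = (e^0.07 − 0.75)/(1.4 − 0.75) = 0.3225/0.6500 = 0.4962
Terminal stock prices: S_uu = 127.4, S_ud = 68.25, S_dd = 36.56
Terminal payoffs (K − S): max(-66.4, 0) = 0, max(-7.25, 0) = 0, max(24.44, 0) = 24.44
Node u (S = 91): V_u = e^(−0.07)·[0.4962·0.0000 + 0.5038·0.0000] = 0.0000
Node d (S = 48.75): V_d = e^(−0.07)·[0.4962·0.0000 + 0.5038·24.4375] = 11.4800
Node 0 (S = 65): V_0 = e^(−0.07)·[0.4962·0.0000 + 0.5038·11.4800] = 5.3930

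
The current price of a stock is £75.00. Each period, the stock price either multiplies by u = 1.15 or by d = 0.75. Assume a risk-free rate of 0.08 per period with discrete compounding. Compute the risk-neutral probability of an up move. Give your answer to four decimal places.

Risk-neutral probability p = (1 + 0.08 − 0.75)/(1.15 − 0.75) = 0.3300/0.4000 = 0.8250

p = 0.8250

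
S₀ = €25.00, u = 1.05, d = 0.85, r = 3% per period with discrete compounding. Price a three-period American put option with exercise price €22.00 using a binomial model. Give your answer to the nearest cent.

€0.10

Risk-neutral probability p = (1 + 0.03 − 0.85)/(1.05 − 0.85) = 0.1800/0.2000 = 0.9000
Terminal stock prices: S_uuu = 28.94, S_uud = 23.43, S_udd = 18.97, S_ddd = 15.35
Terminal payoffs (K − S): max(-6.941, 0) = 0, max(-1.428, 0) = 0, max(3.034, 0) = 3.034, max(6.647, 0) = 6.647
Node uu (S = 27.56): continuation = 1/1.03·[0.9000·0.0000 + 0.1000·0.0000] = 0.0000; exercise value = 0.0000 ≤ continuation, so V_uu = 0.0000
Node ud (S = 22.31): continuation = 1/1.03·[0.9000·0.0000 + 0.1000·3.0344] = 0.2946; exercise value = 0.0000 ≤ continuation, so V_ud = 0.2946
Node dd (S = 18.06): continuation = 1/1.03·[0.9000·3.0344 + 0.1000·6.6469] = 3.2967; exercise value = 3.9375 > continuation, so V_dd = 3.9375 (exercise)
Node u (S = 26.25): continuation = 1/1.03·[0.9000·0.0000 + 0.1000·0.2946] = 0.0286; exercise value = 0.0000 ≤ continuation, so V_u = 0.0286
Node d (S = 21.25): continuation = 1/1.03·[0.9000·0.2946 + 0.1000·3.9375] = 0.6397; exercise value = 0.7500 > continuation, so V_d = 0.7500 (exercise)
Node 0 (S = 25): continuation = 1/1.03·[0.9000·0.0286 + 0.1000·0.7500] = 0.0978; exercise value = 0.0000 ≤ continuation, so V_0 = 0.0978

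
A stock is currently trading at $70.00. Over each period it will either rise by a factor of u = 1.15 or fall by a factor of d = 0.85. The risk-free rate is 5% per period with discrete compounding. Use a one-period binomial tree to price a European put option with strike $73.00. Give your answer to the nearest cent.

$4.29

Risk-neutral probability p = (1 + 0.05 − 0.85)/(1.15 − 0.85) = 0.2000/0.3000 = 0.6667
Terminal stock prices: S_u = 80.5, S_d = 59.5
Terminal payoffs (K − S): max(-7.5, 0) = 0, max(13.5, 0) = 13.5
Node 0 (S = 70): V_0 = 1/1.05·[0.6667·0.0000 + 0.3333·13.5000] = 4.2857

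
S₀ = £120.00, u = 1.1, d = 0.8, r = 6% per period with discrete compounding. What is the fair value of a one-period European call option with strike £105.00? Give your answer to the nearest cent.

£22.08

Risk-neutral probability p = (1 + 0.06 − 0.8)/(1.1 − 0.8) = 0.2600/0.3000 = 0.8667
Terminal stock prices: S_u = 132, S_d = 96
Terminal payoffs (S − K): max(27, 0) = 27, max(-9, 0) = 0
Node 0 (S = 120): V_0 = 1/1.06·[0.8667·27.0000 + 0.1333·0.0000] = 22.0755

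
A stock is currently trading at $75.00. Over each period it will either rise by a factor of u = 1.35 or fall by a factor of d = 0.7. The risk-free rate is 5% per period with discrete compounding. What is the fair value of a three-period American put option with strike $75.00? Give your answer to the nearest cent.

Risk-neutral probability p = (1 + 0.05 − 0.7)/(1.35 − 0.7) = 0.3500/0.6500 = 0.5385
Terminal stock prices: S_uuu = 184.5, S_uud = 95.68, S_udd = 49.61, S_ddd = 25.72
Terminal payoffs (K − S): max(-109.5, 0) = 0, max(-20.68, 0) = 0, max(25.39, 0) = 25.39, max(49.28, 0) = 49.28
Node uu (S = 136.7): continuation = 1/1.05·[0.5385·0.0000 + 0.4615·0.0000] = 0.0000; exercise value = 0.0000 ≤ continuation, so V_uu = 0.0000
Node ud (S = 70.88): continuation = 1/1.05·[0.5385·0.0000 + 0.4615·25.3875] = 11.1593; exercise value = 4.1250 ≤ continuation, so V_ud = 11.1593
Node dd (S = 36.75): continuation = 1/1.05·[0.5385·25.3875 + 0.4615·49.2750] = 34.6786; exercise value = 38.2500 > continuation, so V_dd = 38.2500 (exercise)
Node u (S = 101.2): continuation = 1/1.05·[0.5385·0.0000 + 0.4615·11.1593] = 4.9052; exercise value = 0.0000 ≤ continuation, so V_u = 4.9052
Node d (S = 52.5): continuation = 1/1.05·[0.5385·11.1593 + 0.4615·38.2500] = 22.5359; exercise value = 22.5000 ≤ continuation, so V_d = 22.5359
Node 0 (S = 75): continuation = 1/1.05·[0.5385·4.9052 + 0.4615·22.5359] = 12.4214; exercise value = 0.0000 ≤ continuation, so V_0 = 12.4214

$12.42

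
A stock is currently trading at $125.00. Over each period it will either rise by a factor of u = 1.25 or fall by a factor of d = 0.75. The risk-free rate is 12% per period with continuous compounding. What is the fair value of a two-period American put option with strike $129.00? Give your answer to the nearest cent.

$9.38

Risk-neutral probability p = (e^0.12 − 0.75)/(1.25 − 0.75) = 0.3775/0.5000 = 0.7550
Terminal stock prices: S_uu = 195.3, S_ud = 117.2, S_dd = 70.31
Terminal payoffs (K − S): max(-66.31, 0) = 0, max(11.81, 0) = 11.81, max(58.69, 0) = 58.69
Node u (S = 156.2): continuation = e^(−0.12)·[0.7550·0.0000 + 0.2450·11.8125] = 2.5669; exercise value = 0.0000 ≤ continuation, so V_u = 2.5669
Node d (S = 93.75): continuation = e^(−0.12)·[0.7550·11.8125 + 0.2450·58.6875] = 20.6627; exercise value = 35.2500 > continuation, so V_d = 35.2500 (exercise)
Node 0 (S = 125): continuation = e^(−0.12)·[0.7550·2.5669 + 0.2450·35.2500] = 9.3787; exercise value = 4.0000 ≤ continuation, so V_0 = 9.3787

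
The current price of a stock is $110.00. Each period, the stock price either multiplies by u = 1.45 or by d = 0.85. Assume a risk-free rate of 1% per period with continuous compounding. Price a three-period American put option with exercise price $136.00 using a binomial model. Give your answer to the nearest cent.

Risk-neutral probability p = (e^0.01 − 0.85)/(1.45 − 0.85) = 0.1601/0.6000 = 0.2668
Terminal stock prices: S_uuu = 335.3, S_uud = 196.6, S_udd = 115.2, S_ddd = 67.55
Terminal payoffs (K − S): max(-199.3, 0) = 0, max(-60.58, 0) = 0, max(20.76, 0) = 20.76, max(68.45, 0) = 68.45
Node uu (S = 231.3): continuation = e^(−0.01)·[0.2668·0.0000 + 0.7332·0.0000] = 0.0000; exercise value = 0.0000 ≤ continuation, so V_uu = 0.0000
Node ud (S = 135.6): continuation = e^(−0.01)·[0.2668·0.0000 + 0.7332·20.7613] = 15.0717; exercise value = 0.4250 ≤ continuation, so V_ud = 15.0717
Node dd (S = 79.47): continuation = e^(−0.01)·[0.2668·20.7613 + 0.7332·68.4463] = 55.1718; exercise value = 56.5250 > continuation, so V_dd = 56.5250 (exercise)
Node u (S = 159.5): continuation = e^(−0.01)·[0.2668·0.0000 + 0.7332·15.0717] = 10.9414; exercise value = 0.0000 ≤ continuation, so V_u = 10.9414
Node d (S = 93.5): continuation = e^(−0.01)·[0.2668·15.0717 + 0.7332·56.5250] = 45.0149; exercise value = 42.5000 ≤ continuation, so V_d = 45.0149
Node 0 (S = 110): continuation = e^(−0.01)·[0.2668·10.9414 + 0.7332·45.0149] = 35.5683; exercise value = 26.0000 ≤ continuation, so V_0 = 35.5683

$35.57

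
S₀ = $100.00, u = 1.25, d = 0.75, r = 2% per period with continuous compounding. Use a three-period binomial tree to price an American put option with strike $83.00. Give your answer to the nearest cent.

Risk-neutral probability p = (e^0.02 − 0.75)/(1.25 − 0.75) = 0.2702/0.5000 = 0.5404
Terminal stock prices: S_uuu = 195.3, S_uud = 117.2, S_udd = 70.31, S_ddd = 42.19
Terminal payoffs (K − S): max(-112.3, 0) = 0, max(-34.19, 0) = 0, max(12.69, 0) = 12.69, max(40.81, 0) = 40.81
Node uu (S = 156.2): continuation = e^(−0.02)·[0.5404·0.0000 + 0.4596·0.0000] = 0.0000; exercise value = 0.0000 ≤ continuation, so V_uu = 0.0000
Node ud (S = 93.75): continuation = e^(−0.02)·[0.5404·0.0000 + 0.4596·12.6875] = 5.7157; exercise value = 0.0000 ≤ continuation, so V_ud = 5.7157
Node dd (S = 56.25): continuation = e^(−0.02)·[0.5404·12.6875 + 0.4596·40.8125] = 25.1065; exercise value = 26.7500 > continuation, so V_dd = 26.7500 (exercise)
Node u (S = 125): continuation = e^(−0.02)·[0.5404·0.0000 + 0.4596·5.7157] = 2.5749; exercise value = 0.0000 ≤ continuation, so V_u = 2.5749
Node d (S = 75): continuation = e^(−0.02)·[0.5404·5.7157 + 0.4596·26.7500] = 15.0784; exercise value = 8.0000 ≤ continuation, so V_d = 15.0784
Node 0 (S = 100): continuation = e^(−0.02)·[0.5404·2.5749 + 0.4596·15.0784] = 8.1567; exercise value = 0.0000 ≤ continuation, so V_0 = 8.1567

$8.16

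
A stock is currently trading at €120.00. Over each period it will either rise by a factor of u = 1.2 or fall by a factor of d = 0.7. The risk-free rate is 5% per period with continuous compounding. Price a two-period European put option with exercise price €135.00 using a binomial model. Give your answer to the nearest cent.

Risk-neutral probability p = (e^0.05 − 0.7)/(1.2 − 0.7) = 0.3513/0.5000 = 0.7025
Terminal stock prices: S_uu = 172.8, S_ud = 100.8, S_dd = 58.8
Terminal payoffs (K − S): max(-37.8, 0) = 0, max(34.2, 0) = 34.2, max(76.2, 0) = 76.2
Node u (S = 144): V_u = e^(−0.05)·[0.7025·0.0000 + 0.2975·34.2000] = 9.6769
Node d (S = 84): V_d = e^(−0.05)·[0.7025·34.2000 + 0.2975·76.2000] = 44.4160
Node 0 (S = 120): V_0 = e^(−0.05)·[0.7025·9.6769 + 0.2975·44.4160] = 19.0344

€19.03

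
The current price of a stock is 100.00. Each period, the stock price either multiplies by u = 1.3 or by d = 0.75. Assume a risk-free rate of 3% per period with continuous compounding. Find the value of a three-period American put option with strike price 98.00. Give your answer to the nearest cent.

15.01

Risk-neutral probability p = (e^0.03 − 0.75)/(1.3 − 0.75) = 0.2805/0.5500 = 0.5099
Terminal stock prices: S_uuu = 219.7, S_uud = 126.8, S_udd = 73.12, S_ddd = 42.19
Terminal payoffs (K − S): max(-121.7, 0) = 0, max(-28.75, 0) = 0, max(24.88, 0) = 24.88, max(55.81, 0) = 55.81
Node uu (S = 169): continuation = e^(−0.03)·[0.5099·0.0000 + 0.4901·0.0000] = 0.0000; exercise value = 0.0000 ≤ continuation, so V_uu = 0.0000
Node ud (S = 97.5): continuation = e^(−0.03)·[0.5099·0.0000 + 0.4901·24.8750] = 11.8305; exercise value = 0.5000 ≤ continuation, so V_ud = 11.8305
Node dd (S = 56.25): continuation = e^(−0.03)·[0.5099·24.8750 + 0.4901·55.8125] = 38.8537; exercise value = 41.7500 > continuation, so V_dd = 41.7500 (exercise)
Node u (S = 130): continuation = e^(−0.03)·[0.5099·0.0000 + 0.4901·11.8305] = 5.6266; exercise value = 0.0000 ≤ continuation, so V_u = 5.6266
Node d (S = 75): continuation = e^(−0.03)·[0.5099·11.8305 + 0.4901·41.7500] = 25.7105; exercise value = 23.0000 ≤ continuation, so V_d = 25.7105
Node 0 (S = 100): continuation = e^(−0.03)·[0.5099·5.6266 + 0.4901·25.7105] = 15.0122; exercise value = 0.0000 ≤ continuation, so V_0 = 15.0122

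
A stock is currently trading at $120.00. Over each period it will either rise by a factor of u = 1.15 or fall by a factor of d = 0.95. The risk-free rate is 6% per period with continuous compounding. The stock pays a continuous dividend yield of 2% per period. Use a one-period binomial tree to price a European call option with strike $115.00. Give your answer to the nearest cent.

$9.84

Per-period risk-free factor R = e^0.06 = 1.0618; dividend-adjusted growth = e^(0.06−0.02) = 1.0408.
Risk-neutral probability p = (1.0408 − 0.95)/(1.15 − 0.95) = 0.0908/0.2000 = 0.4541
Terminal stock prices: S_u = 138, S_d = 114
Terminal payoffs (S − K): max(23, 0) = 23, max(-1, 0) = 0
Node 0 (S = 120): V_0 = e^(−0.06)·[0.4541·23.0000 + 0.5459·0.0000] = 9.8351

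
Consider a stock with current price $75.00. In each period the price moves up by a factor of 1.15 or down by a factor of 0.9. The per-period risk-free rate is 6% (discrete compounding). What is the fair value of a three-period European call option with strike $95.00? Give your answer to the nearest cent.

$4.20

Risk-neutral probability p = (1 + 0.06 − 0.9)/(1.15 − 0.9) = 0.1600/0.2500 = 0.6400
Terminal stock prices: S_uuu = 114.1, S_uud = 89.27, S_udd = 69.86, S_ddd = 54.68
Terminal payoffs (S − K): max(19.07, 0) = 19.07, max(-5.731, 0) = 0, max(-25.14, 0) = 0, max(-40.32, 0) = 0
Node uu (S = 99.19): V_uu = 1/1.06·[0.6400·19.0656 + 0.3600·0.0000] = 11.5113
Node ud (S = 77.62): V_ud = 1/1.06·[0.6400·0.0000 + 0.3600·0.0000] = 0.0000
Node dd (S = 60.75): V_dd = 1/1.06·[0.6400·0.0000 + 0.3600·0.0000] = 0.0000
Node u (S = 86.25): V_u = 1/1.06·[0.6400·11.5113 + 0.3600·0.0000] = 6.9502
Node d (S = 67.5): V_d = 1/1.06·[0.6400·0.0000 + 0.3600·0.0000] = 0.0000
Node 0 (S = 75): V_0 = 1/1.06·[0.6400·6.9502 + 0.3600·0.0000] = 4.1964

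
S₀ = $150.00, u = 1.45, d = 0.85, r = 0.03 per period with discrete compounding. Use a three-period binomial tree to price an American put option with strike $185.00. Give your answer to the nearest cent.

$42.89

Risk-neutral probability p = (1 + 0.03 − 0.85)/(1.45 − 0.85) = 0.1800/0.6000 = 0.3000
Terminal stock prices: S_uuu = 457.3, S_uud = 268.1, S_udd = 157.1, S_ddd = 92.12
Terminal payoffs (K − S): max(-272.3, 0) = 0, max(-83.07, 0) = 0, max(27.86, 0) = 27.86, max(92.88, 0) = 92.88
Node uu (S = 315.4): continuation = 1/1.03·[0.3000·0.0000 + 0.7000·0.0000] = 0.0000; exercise value = 0.0000 ≤ continuation, so V_uu = 0.0000
Node ud (S = 184.9): continuation = 1/1.03·[0.3000·0.0000 + 0.7000·27.8563] = 18.9314; exercise value = 0.1250 ≤ continuation, so V_ud = 18.9314
Node dd (S = 108.4): continuation = 1/1.03·[0.3000·27.8563 + 0.7000·92.8813] = 71.2367; exercise value = 76.6250 > continuation, so V_dd = 76.6250 (exercise)
Node u (S = 217.5): continuation = 1/1.03·[0.3000·0.0000 + 0.7000·18.9314] = 12.8660; exercise value = 0.0000 ≤ continuation, so V_u = 12.8660
Node d (S = 127.5): continuation = 1/1.03·[0.3000·18.9314 + 0.7000·76.6250] = 57.5893; exercise value = 57.5000 ≤ continuation, so V_d = 57.5893
Node 0 (S = 150): continuation = 1/1.03·[0.3000·12.8660 + 0.7000·57.5893] = 42.8857; exercise value = 35.0000 ≤ continuation, so V_0 = 42.8857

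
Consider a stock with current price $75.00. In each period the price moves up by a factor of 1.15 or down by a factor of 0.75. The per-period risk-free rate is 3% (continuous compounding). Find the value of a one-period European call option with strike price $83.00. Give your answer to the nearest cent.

$2.21

Risk-neutral probability p = (e^0.03 − 0.75)/(1.15 − 0.75) = 0.2805/0.4000 = 0.7011
Terminal stock prices: S_u = 86.25, S_d = 56.25
Terminal payoffs (S − K): max(3.25, 0) = 3.25, max(-26.75, 0) = 0
Node 0 (S = 75): V_0 = e^(−0.03)·[0.7011·3.2500 + 0.2989·0.0000] = 2.2113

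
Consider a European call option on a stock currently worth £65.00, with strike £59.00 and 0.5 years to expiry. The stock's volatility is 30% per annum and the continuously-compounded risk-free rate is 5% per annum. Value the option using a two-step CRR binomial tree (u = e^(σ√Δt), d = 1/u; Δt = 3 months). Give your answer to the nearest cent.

£10.06

CRR parameters: u = e^(σ√Δt) = e^(0.3·√0.25) = 1.1618, d = 1/u = 0.8607
Per-period rate: rΔt = 0.05·0.25 = 0.0125, so R = e^0.0125 = 1.0126
Risk-neutral probability p = (e^0.0125 − 0.8607)/(1.1618 − 0.8607) = 0.1519/0.3011 = 0.5043
Terminal stock prices: S_uu = 87.74, S_ud = 65, S_dd = 48.15
Terminal payoffs (S − K): max(28.74, 0) = 28.74, max(6, 0) = 6, max(-10.85, 0) = 0
Node u (S = 75.52): V_u = e^(−0.0125)·[0.5043·28.7408 + 0.4957·6.0000] = 17.2521
Node d (S = 55.95): V_d = e^(−0.0125)·[0.5043·6.0000 + 0.4957·0.0000] = 2.9885
Node 0 (S = 65): V_0 = e^(−0.0125)·[0.5043·17.2521 + 0.4957·2.9885] = 10.0557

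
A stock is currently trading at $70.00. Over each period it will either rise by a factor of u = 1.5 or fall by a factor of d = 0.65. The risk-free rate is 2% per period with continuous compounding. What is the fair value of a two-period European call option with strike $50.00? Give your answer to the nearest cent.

Risk-neutral probability p = (e^0.02 − 0.65)/(1.5 − 0.65) = 0.3702/0.8500 = 0.4355
Terminal stock prices: S_uu = 157.5, S_ud = 68.25, S_dd = 29.58
Terminal payoffs (S − K): max(107.5, 0) = 107.5, max(18.25, 0) = 18.25, max(-20.42, 0) = 0
Node u (S = 105): V_u = e^(−0.02)·[0.4355·107.5000 + 0.5645·18.2500] = 55.9901
Node d (S = 45.5): V_d = e^(−0.02)·[0.4355·18.2500 + 0.5645·0.0000] = 7.7911
Node 0 (S = 70): V_0 = e^(−0.02)·[0.4355·55.9901 + 0.5645·7.7911] = 28.2133

$28.21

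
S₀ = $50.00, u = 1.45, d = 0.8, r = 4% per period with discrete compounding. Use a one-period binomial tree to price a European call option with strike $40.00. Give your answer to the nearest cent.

Risk-neutral probability p = (1 + 0.04 − 0.8)/(1.45 − 0.8) = 0.2400/0.6500 = 0.3692
Terminal stock prices: S_u = 72.5, S_d = 40
Terminal payoffs (S − K): max(32.5, 0) = 32.5, max(0, 0) = 0
Node 0 (S = 50): V_0 = 1/1.04·[0.3692·32.5000 + 0.6308·0.0000] = 11.5385

$11.54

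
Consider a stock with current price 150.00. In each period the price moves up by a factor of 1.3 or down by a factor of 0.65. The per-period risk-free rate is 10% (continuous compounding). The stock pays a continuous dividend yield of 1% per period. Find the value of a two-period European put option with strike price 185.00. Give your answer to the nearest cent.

Per-period risk-free factor R = e^0.1 = 1.1052; dividend-adjusted growth = e^(0.1−0.01) = 1.0942.
Risk-neutral probability p = (1.0942 − 0.65)/(1.3 − 0.65) = 0.4442/0.6500 = 0.6833
Terminal stock prices: S_uu = 253.5, S_ud = 126.8, S_dd = 63.38
Terminal payoffs (K − S): max(-68.5, 0) = 0, max(58.25, 0) = 58.25, max(121.6, 0) = 121.6
Node u (S = 195): V_u = e^(−0.1)·[0.6833·0.0000 + 0.3167·58.2500] = 16.6899
Node d (S = 97.5): V_d = e^(−0.1)·[0.6833·58.2500 + 0.3167·121.6250] = 70.8651
Node 0 (S = 150): V_0 = e^(−0.1)·[0.6833·16.6899 + 0.3167·70.8651] = 30.6240

30.62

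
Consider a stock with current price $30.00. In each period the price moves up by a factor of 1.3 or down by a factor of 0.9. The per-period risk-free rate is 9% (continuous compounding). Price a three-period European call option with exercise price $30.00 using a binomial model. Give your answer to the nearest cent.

Risk-neutral probability p = (e^0.09 − 0.9)/(1.3 − 0.9) = 0.1942/0.4000 = 0.4854
Terminal stock prices: S_uuu = 65.91, S_uud = 45.63, S_udd = 31.59, S_ddd = 21.87
Terminal payoffs (S − K): max(35.91, 0) = 35.91, max(15.63, 0) = 15.63, max(1.59, 0) = 1.59, max(-8.13, 0) = 0
Node uu (S = 50.7): V_uu = e^(−0.09)·[0.4854·35.9100 + 0.5146·15.6300] = 23.2821
Node ud (S = 35.1): V_ud = e^(−0.09)·[0.4854·15.6300 + 0.5146·1.5900] = 7.6821
Node dd (S = 24.3): V_dd = e^(−0.09)·[0.4854·1.5900 + 0.5146·0.0000] = 0.7054
Node u (S = 39): V_u = e^(−0.09)·[0.4854·23.2821 + 0.5146·7.6821] = 13.9419
Node d (S = 27): V_d = e^(−0.09)·[0.4854·7.6821 + 0.5146·0.7054] = 3.7399
Node 0 (S = 30): V_0 = e^(−0.09)·[0.4854·13.9419 + 0.5146·3.7399] = 7.9442

$7.94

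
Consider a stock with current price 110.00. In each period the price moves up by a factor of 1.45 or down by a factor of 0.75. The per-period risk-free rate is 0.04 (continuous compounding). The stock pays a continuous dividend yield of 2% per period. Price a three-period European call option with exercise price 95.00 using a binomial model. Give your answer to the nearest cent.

Per-period risk-free factor R = e^0.04 = 1.0408; dividend-adjusted growth = e^(0.04−0.02) = 1.0202.
Risk-neutral probability p = (1.0202 − 0.75)/(1.45 − 0.75) = 0.2702/0.7000 = 0.3860
Terminal stock prices: S_uuu = 335.3, S_uud = 173.5, S_udd = 89.72, S_ddd = 46.41
Terminal payoffs (S − K): max(240.3, 0) = 240.3, max(78.46, 0) = 78.46, max(-5.281, 0) = 0, max(-48.59, 0) = 0
Node uu (S = 231.3): V_uu = e^(−0.04)·[0.3860·240.3487 + 0.6140·78.4563] = 135.4205
Node ud (S = 119.6): V_ud = e^(−0.04)·[0.3860·78.4563 + 0.6140·0.0000] = 29.0968
Node dd (S = 61.88): V_dd = e^(−0.04)·[0.3860·0.0000 + 0.6140·0.0000] = 0.0000
Node u (S = 159.5): V_u = e^(−0.04)·[0.3860·135.4205 + 0.6140·29.0968] = 67.3878
Node d (S = 82.5): V_d = e^(−0.04)·[0.3860·29.0968 + 0.6140·0.0000] = 10.7910
Node 0 (S = 110): V_0 = e^(−0.04)·[0.3860·67.3878 + 0.6140·10.7910] = 31.3578

31.36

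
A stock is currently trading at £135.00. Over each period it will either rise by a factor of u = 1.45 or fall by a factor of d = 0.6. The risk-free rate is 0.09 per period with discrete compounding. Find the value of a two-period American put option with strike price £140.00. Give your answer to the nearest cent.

£27.56

Risk-neutral probability p = (1 + 0.09 − 0.6)/(1.45 − 0.6) = 0.4900/0.8500 = 0.5765
Terminal stock prices: S_uu = 283.8, S_ud = 117.4, S_dd = 48.6
Terminal payoffs (K − S): max(-143.8, 0) = 0, max(22.55, 0) = 22.55, max(91.4, 0) = 91.4
Node u (S = 195.8): continuation = 1/1.09·[0.5765·0.0000 + 0.4235·22.5500] = 8.7620; exercise value = 0.0000 ≤ continuation, so V_u = 8.7620
Node d (S = 81): continuation = 1/1.09·[0.5765·22.5500 + 0.4235·91.4000] = 47.4404; exercise value = 59.0000 > continuation, so V_d = 59.0000 (exercise)
Node 0 (S = 135): continuation = 1/1.09·[0.5765·8.7620 + 0.4235·59.0000] = 27.5590; exercise value = 5.0000 ≤ continuation, so V_0 = 27.5590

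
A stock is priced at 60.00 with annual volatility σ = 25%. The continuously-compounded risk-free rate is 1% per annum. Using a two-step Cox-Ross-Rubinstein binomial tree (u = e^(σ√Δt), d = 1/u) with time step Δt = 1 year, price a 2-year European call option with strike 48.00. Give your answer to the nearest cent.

CRR parameters: u = e^(σ√Δt) = e^(0.25·√1) = 1.2840, d = 1/u = 0.7788
Per-period rate: rΔt = 0.01·1 = 0.01, so R = e^0.01 = 1.0101
Risk-neutral probability p = (e^0.01 − 0.7788)/(1.2840 − 0.7788) = 0.2312/0.5052 = 0.4577
Terminal stock prices: S_uu = 98.92, S_ud = 60, S_dd = 36.39
Terminal payoffs (S − K): max(50.92, 0) = 50.92, max(12, 0) = 12, max(-11.61, 0) = 0
Node u (S = 77.04): V_u = e^(−0.01)·[0.4577·50.9233 + 0.5423·12.0000] = 29.5191
Node d (S = 46.73): V_d = e^(−0.01)·[0.4577·12.0000 + 0.5423·0.0000] = 5.4379
Node 0 (S = 60): V_0 = e^(−0.01)·[0.4577·29.5191 + 0.5423·5.4379] = 16.2965

16.30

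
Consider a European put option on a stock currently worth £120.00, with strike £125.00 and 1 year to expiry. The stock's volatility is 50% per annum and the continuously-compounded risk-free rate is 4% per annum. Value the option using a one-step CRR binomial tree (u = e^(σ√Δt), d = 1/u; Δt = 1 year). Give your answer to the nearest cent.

CRR parameters: u = e^(σ√Δt) = e^(0.5·√1) = 1.6487, d = 1/u = 0.6065
Per-period rate: rΔt = 0.04·1 = 0.04, so R = e^0.04 = 1.0408
Risk-neutral probability p = (e^0.04 − 0.6065)/(1.6487 − 0.6065) = 0.4343/1.0422 = 0.4167
Terminal stock prices: S_u = 197.8, S_d = 72.78
Terminal payoffs (K − S): max(-72.85, 0) = 0, max(52.22, 0) = 52.22
Node 0 (S = 120): V_0 = e^(−0.04)·[0.4167·0.0000 + 0.5833·52.2163] = 29.2635

£29.26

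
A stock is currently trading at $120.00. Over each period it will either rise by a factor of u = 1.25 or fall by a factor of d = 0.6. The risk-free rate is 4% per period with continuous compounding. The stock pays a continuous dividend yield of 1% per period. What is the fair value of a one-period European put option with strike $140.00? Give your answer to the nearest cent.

Per-period risk-free factor R = e^0.04 = 1.0408; dividend-adjusted growth = e^(0.04−0.01) = 1.0305.
Risk-neutral probability p = (1.0305 − 0.6)/(1.25 − 0.6) = 0.4305/0.6500 = 0.6622
Terminal stock prices: S_u = 150, S_d = 72
Terminal payoffs (K − S): max(-10, 0) = 0, max(68, 0) = 68
Node 0 (S = 120): V_0 = e^(−0.04)·[0.6622·0.0000 + 0.3378·68.0000] = 22.0673

$22.07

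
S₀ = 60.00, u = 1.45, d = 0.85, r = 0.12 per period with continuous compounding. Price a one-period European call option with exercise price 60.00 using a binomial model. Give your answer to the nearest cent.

11.08

Risk-neutral probability p = (e^0.12 − 0.85)/(1.45 − 0.85) = 0.2775/0.6000 = 0.4625
Terminal stock prices: S_u = 87, S_d = 51
Terminal payoffs (S − K): max(27, 0) = 27, max(-9, 0) = 0
Node 0 (S = 60): V_0 = e^(−0.12)·[0.4625·27.0000 + 0.5375·0.0000] = 11.0753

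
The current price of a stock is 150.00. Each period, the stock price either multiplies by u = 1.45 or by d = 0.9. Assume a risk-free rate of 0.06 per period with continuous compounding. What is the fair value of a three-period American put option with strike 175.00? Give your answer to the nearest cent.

Risk-neutral probability p = (e^0.06 − 0.9)/(1.45 − 0.9) = 0.1618/0.5500 = 0.2942
Terminal stock prices: S_uuu = 457.3, S_uud = 283.8, S_udd = 176.2, S_ddd = 109.4
Terminal payoffs (K − S): max(-282.3, 0) = 0, max(-108.8, 0) = 0, max(-1.175, 0) = 0, max(65.65, 0) = 65.65
Node uu (S = 315.4): continuation = e^(−0.06)·[0.2942·0.0000 + 0.7058·0.0000] = 0.0000; exercise value = 0.0000 ≤ continuation, so V_uu = 0.0000
Node ud (S = 195.8): continuation = e^(−0.06)·[0.2942·0.0000 + 0.7058·0.0000] = 0.0000; exercise value = 0.0000 ≤ continuation, so V_ud = 0.0000
Node dd (S = 121.5): continuation = e^(−0.06)·[0.2942·0.0000 + 0.7058·65.6500] = 43.6344; exercise value = 53.5000 > continuation, so V_dd = 53.5000 (exercise)
Node u (S = 217.5): continuation = e^(−0.06)·[0.2942·0.0000 + 0.7058·0.0000] = 0.0000; exercise value = 0.0000 ≤ continuation, so V_u = 0.0000
Node d (S = 135): continuation = e^(−0.06)·[0.2942·0.0000 + 0.7058·53.5000] = 35.5589; exercise value = 40.0000 > continuation, so V_d = 40.0000 (exercise)
Node 0 (S = 150): continuation = e^(−0.06)·[0.2942·0.0000 + 0.7058·40.0000] = 26.5861; exercise value = 25.0000 ≤ continuation, so V_0 = 26.5861

26.59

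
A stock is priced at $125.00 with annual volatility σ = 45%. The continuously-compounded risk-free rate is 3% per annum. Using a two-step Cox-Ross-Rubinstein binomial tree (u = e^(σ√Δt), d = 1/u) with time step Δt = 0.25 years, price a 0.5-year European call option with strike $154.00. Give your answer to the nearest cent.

CRR parameters: u = e^(σ√Δt) = e^(0.45·√0.25) = 1.2523, d = 1/u = 0.7985
Per-period rate: rΔt = 0.03·0.25 = 0.0075, so R = e^0.0075 = 1.0075
Risk-neutral probability p = (e^0.0075 − 0.7985)/(1.2523 − 0.7985) = 0.2090/0.4538 = 0.4606
Terminal stock prices: S_uu = 196, S_ud = 125, S_dd = 79.7
Terminal payoffs (S − K): max(42.04, 0) = 42.04, max(-29, 0) = 0, max(-74.3, 0) = 0
Node u (S = 156.5): V_u = e^(−0.0075)·[0.4606·42.0390 + 0.5394·0.0000] = 19.2175
Node d (S = 99.81): V_d = e^(−0.0075)·[0.4606·0.0000 + 0.5394·0.0000] = 0.0000
Node 0 (S = 125): V_0 = e^(−0.0075)·[0.4606·19.2175 + 0.5394·0.0000] = 8.7849

$8.78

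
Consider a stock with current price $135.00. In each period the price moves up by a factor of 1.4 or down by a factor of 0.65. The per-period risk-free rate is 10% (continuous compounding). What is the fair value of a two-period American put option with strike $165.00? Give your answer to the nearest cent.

$35.71

Risk-neutral probability p = (e^0.1 − 0.65)/(1.4 − 0.65) = 0.4552/0.7500 = 0.6069
Terminal stock prices: S_uu = 264.6, S_ud = 122.9, S_dd = 57.04
Terminal payoffs (K − S): max(-99.6, 0) = 0, max(42.15, 0) = 42.15, max(108, 0) = 108
Node u (S = 189): continuation = e^(−0.1)·[0.6069·0.0000 + 0.3931·42.1500] = 14.9926; exercise value = 0.0000 ≤ continuation, so V_u = 14.9926
Node d (S = 87.75): continuation = e^(−0.1)·[0.6069·42.1500 + 0.3931·107.9625] = 61.5482; exercise value = 77.2500 > continuation, so V_d = 77.2500 (exercise)
Node 0 (S = 135): continuation = e^(−0.1)·[0.6069·14.9926 + 0.3931·77.2500] = 35.7106; exercise value = 30.0000 ≤ continuation, so V_0 = 35.7106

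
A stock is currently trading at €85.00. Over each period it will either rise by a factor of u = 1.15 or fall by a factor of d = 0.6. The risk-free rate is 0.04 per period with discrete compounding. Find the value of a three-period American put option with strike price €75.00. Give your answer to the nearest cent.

€7.89

Risk-neutral probability p = (1 + 0.04 − 0.6)/(1.15 − 0.6) = 0.4400/0.5500 = 0.8000
Terminal stock prices: S_uuu = 129.3, S_uud = 67.45, S_udd = 35.19, S_ddd = 18.36
Terminal payoffs (K − S): max(-54.27, 0) = 0, max(7.553, 0) = 7.553, max(39.81, 0) = 39.81, max(56.64, 0) = 56.64
Node uu (S = 112.4): continuation = 1/1.04·[0.8000·0.0000 + 0.2000·7.5525] = 1.4524; exercise value = 0.0000 ≤ continuation, so V_uu = 1.4524
Node ud (S = 58.65): continuation = 1/1.04·[0.8000·7.5525 + 0.2000·39.8100] = 13.4654; exercise value = 16.3500 > continuation, so V_ud = 16.3500 (exercise)
Node dd (S = 30.6): continuation = 1/1.04·[0.8000·39.8100 + 0.2000·56.6400] = 41.5154; exercise value = 44.4000 > continuation, so V_dd = 44.4000 (exercise)
Node u (S = 97.75): continuation = 1/1.04·[0.8000·1.4524 + 0.2000·16.3500] = 4.2615; exercise value = 0.0000 ≤ continuation, so V_u = 4.2615
Node d (S = 51): continuation = 1/1.04·[0.8000·16.3500 + 0.2000·44.4000] = 21.1154; exercise value = 24.0000 > continuation, so V_d = 24.0000 (exercise)
Node 0 (S = 85): continuation = 1/1.04·[0.8000·4.2615 + 0.2000·24.0000] = 7.8934; exercise value = 0.0000 ≤ continuation, so V_0 = 7.8934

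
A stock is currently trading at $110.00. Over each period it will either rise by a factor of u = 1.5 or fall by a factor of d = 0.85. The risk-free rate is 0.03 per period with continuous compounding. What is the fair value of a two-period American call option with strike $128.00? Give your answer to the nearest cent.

$13.30

Risk-neutral probability p = (e^0.03 − 0.85)/(1.5 − 0.85) = 0.1805/0.6500 = 0.2776
Terminal stock prices: S_uu = 247.5, S_ud = 140.2, S_dd = 79.47
Terminal payoffs (S − K): max(119.5, 0) = 119.5, max(12.25, 0) = 12.25, max(-48.53, 0) = 0
Node u (S = 165): continuation = e^(−0.03)·[0.2776·119.5000 + 0.7224·12.2500] = 40.7830; exercise value = 37.0000 ≤ continuation, so V_u = 40.7830
Node d (S = 93.5): continuation = e^(−0.03)·[0.2776·12.2500 + 0.7224·0.0000] = 3.3004; exercise value = 0.0000 ≤ continuation, so V_d = 3.3004
Node 0 (S = 110): continuation = e^(−0.03)·[0.2776·40.7830 + 0.7224·3.3004] = 13.3013; exercise value = 0.0000 ≤ continuation, so V_0 = 13.3013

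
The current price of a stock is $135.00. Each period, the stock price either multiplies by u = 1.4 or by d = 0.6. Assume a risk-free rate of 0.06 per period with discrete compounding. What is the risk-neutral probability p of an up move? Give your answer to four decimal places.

Risk-neutral probability p = (1 + 0.06 − 0.6)/(1.4 − 0.6) = 0.4600/0.8000 = 0.5750

p = 0.5750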